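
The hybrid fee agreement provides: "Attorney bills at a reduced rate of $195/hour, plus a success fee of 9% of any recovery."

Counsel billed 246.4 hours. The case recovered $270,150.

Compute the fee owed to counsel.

Hourly: 246.4 × $195 = $48,048.00
Success fee: 9% of $270,150 = $24,313.50
Total: $48,048.00 + $24,313.50 = $72,361.50

$72,361.50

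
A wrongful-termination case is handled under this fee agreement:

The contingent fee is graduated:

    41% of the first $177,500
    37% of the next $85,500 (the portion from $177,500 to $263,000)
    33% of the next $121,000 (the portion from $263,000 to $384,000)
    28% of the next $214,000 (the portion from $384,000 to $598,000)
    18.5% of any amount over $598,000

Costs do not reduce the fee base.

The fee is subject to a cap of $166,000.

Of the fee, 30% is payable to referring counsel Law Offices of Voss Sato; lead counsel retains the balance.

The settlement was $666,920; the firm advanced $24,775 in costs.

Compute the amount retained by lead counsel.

Fee base is the gross recovery, $666,920; costs are reimbursed separately.
First $177,500 at 41% = $72,775.00
Next $85,500 at 37% = $31,635.00
Next $121,000 at 33% = $39,930.00
Next $214,000 at 28% = $59,920.00
Remaining $68,920 at 18.5% = $12,750.20
Fee: $72,775.00 + $31,635.00 + $39,930.00 + $59,920.00 + $12,750.20 = $217,010.20
$217,010.20 exceeds the $166,000 cap, so the fee is capped at $166,000.00.
Referral share: 30% of $166,000.00 = $49,800.00; lead counsel retains $166,000.00 − $49,800.00 = $116,200.00.

$116,200.00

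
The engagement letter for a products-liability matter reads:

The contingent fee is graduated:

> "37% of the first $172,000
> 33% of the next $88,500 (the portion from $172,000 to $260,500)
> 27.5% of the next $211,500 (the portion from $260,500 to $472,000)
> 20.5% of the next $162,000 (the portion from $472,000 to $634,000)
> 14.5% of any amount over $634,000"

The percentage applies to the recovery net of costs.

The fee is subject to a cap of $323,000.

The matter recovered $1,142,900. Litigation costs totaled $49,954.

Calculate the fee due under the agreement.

$250,764.67

Fee base (net of costs): $1,142,900 − $49,954 = $1,092,946
First $172,000 at 37% = $63,640.00
Next $88,500 at 33% = $29,205.00
Next $211,500 at 27.5% = $58,162.50
Next $162,000 at 20.5% = $33,210.00
Remaining $458,946 at 14.5% = $66,547.17
Fee: $63,640.00 + $29,205.00 + $58,162.50 + $33,210.00 + $66,547.17 = $250,764.67
$250,764.67 is under the $323,000 cap.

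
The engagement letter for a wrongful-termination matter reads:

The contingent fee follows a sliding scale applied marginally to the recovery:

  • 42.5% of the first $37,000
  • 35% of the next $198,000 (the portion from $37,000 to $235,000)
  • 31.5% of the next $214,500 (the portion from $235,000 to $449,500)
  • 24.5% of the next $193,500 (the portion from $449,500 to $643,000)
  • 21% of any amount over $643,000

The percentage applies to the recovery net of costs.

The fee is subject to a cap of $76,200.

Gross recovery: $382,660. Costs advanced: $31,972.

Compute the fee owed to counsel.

$76,200.00

Fee base (net of costs): $382,660 − $31,972 = $350,688
First $37,000 at 42.5% = $15,725.00
Next $198,000 at 35% = $69,300.00
Remaining $115,688 at 31.5% = $36,441.72
Fee: $15,725.00 + $69,300.00 + $36,441.72 = $121,466.72
$121,466.72 exceeds the $76,200 cap, so the fee is capped at $76,200.00.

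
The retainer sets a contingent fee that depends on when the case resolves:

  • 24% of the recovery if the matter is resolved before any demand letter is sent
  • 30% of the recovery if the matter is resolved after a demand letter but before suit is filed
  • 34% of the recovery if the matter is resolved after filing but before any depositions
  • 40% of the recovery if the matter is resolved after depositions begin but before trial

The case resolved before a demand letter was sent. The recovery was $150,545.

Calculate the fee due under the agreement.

The matter resolved before a demand letter was sent, so the 24% rate applies.
$150,545 × 24% = $36,130.80

$36,130.80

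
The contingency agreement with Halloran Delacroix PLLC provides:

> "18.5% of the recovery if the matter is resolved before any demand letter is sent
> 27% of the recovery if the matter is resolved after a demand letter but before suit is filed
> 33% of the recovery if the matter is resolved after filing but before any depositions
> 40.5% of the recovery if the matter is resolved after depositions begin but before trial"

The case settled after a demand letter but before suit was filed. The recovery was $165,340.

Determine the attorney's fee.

The matter settled after a demand letter but before suit was filed, so the 27% rate applies.
$165,340 × 27% = $44,641.80

$44,641.80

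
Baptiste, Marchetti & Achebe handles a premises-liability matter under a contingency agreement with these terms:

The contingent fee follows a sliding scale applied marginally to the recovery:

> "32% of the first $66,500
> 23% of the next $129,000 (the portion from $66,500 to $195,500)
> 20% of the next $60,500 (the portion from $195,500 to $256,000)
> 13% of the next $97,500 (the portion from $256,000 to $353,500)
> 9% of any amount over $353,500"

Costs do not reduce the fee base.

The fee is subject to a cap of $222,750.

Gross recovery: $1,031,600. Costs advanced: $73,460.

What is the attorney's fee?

Fee base is the gross recovery, $1,031,600; costs are reimbursed separately.
First $66,500 at 32% = $21,280.00
Next $129,000 at 23% = $29,670.00
Next $60,500 at 20% = $12,100.00
Next $97,500 at 13% = $12,675.00
Remaining $678,100 at 9% = $61,029.00
Fee: $21,280.00 + $29,670.00 + $12,100.00 + $12,675.00 + $61,029.00 = $136,754.00
$136,754.00 is under the $222,750 cap.

$136,754.00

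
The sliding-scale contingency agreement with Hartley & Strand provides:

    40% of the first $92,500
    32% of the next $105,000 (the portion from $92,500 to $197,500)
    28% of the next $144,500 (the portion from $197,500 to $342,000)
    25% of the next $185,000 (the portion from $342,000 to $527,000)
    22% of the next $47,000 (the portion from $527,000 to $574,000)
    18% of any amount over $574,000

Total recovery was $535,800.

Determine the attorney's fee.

First $92,500 at 40% = $37,000.00
Next $105,000 at 32% = $33,600.00
Next $144,500 at 28% = $40,460.00
Next $185,000 at 25% = $46,250.00
Remaining $8,800 at 22% = $1,936.00
Fee: $37,000.00 + $33,600.00 + $40,460.00 + $46,250.00 + $1,936.00 = $159,246.00

$159,246.00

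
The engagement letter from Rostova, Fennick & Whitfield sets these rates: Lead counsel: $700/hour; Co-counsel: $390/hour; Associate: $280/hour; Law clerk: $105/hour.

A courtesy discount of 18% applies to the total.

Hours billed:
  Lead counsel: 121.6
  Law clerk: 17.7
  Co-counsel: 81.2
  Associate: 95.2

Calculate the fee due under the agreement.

Lead counsel: 121.6 × $700 = $85,120.00
Co-counsel: 81.2 × $390 = $31,668.00
Associate: 95.2 × $280 = $26,656.00
Law clerk: 17.7 × $105 = $1,858.50
Subtotal: $145,302.50
Less 18% discount: −$26,154.45
Total: $145,302.50 − $26,154.45 = $119,148.05

$119,148.05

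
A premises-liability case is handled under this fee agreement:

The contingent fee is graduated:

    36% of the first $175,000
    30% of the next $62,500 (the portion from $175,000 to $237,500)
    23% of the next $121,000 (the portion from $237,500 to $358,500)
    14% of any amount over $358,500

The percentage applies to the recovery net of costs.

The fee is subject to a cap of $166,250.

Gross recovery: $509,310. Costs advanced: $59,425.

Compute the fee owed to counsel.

Fee base (net of costs): $509,310 − $59,425 = $449,885
First $175,000 at 36% = $63,000.00
Next $62,500 at 30% = $18,750.00
Next $121,000 at 23% = $27,830.00
Remaining $91,385 at 14% = $12,793.90
Fee: $63,000.00 + $18,750.00 + $27,830.00 + $12,793.90 = $122,373.90
$122,373.90 is under the $166,250 cap.

$122,373.90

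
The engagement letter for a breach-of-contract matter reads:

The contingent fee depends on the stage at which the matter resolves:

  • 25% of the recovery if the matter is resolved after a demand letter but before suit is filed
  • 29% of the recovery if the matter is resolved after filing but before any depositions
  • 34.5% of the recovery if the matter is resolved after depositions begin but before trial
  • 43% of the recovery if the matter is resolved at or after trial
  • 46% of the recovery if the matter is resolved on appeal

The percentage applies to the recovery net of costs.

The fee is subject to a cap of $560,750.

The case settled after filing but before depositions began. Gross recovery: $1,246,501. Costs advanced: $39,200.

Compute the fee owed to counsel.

Fee base (net of costs): $1,246,501 − $39,200 = $1,207,301
The matter settled after filing but before depositions began, so the 29% rate applies.
$1,207,301 × 29% = $350,117.29
$350,117.29 is under the $560,750 cap.

$350,117.29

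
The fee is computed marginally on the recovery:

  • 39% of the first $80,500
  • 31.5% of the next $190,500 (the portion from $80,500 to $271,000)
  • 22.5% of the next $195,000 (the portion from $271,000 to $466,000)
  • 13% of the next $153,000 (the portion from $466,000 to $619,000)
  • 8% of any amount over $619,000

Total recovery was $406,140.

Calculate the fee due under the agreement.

$121,809.00

First $80,500 at 39% = $31,395.00
Next $190,500 at 31.5% = $60,007.50
Remaining $135,140 at 22.5% = $30,406.50
Fee: $31,395.00 + $60,007.50 + $30,406.50 = $121,809.00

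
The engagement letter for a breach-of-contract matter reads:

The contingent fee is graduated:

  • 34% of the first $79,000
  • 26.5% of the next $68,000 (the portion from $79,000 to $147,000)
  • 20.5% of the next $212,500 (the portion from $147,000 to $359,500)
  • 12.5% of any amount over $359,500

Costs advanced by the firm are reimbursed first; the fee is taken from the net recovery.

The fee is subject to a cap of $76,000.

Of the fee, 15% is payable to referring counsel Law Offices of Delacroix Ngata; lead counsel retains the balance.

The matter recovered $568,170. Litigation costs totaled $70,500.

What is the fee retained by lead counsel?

Fee base (net of costs): $568,170 − $70,500 = $497,670
First $79,000 at 34% = $26,860.00
Next $68,000 at 26.5% = $18,020.00
Next $212,500 at 20.5% = $43,562.50
Remaining $138,170 at 12.5% = $17,271.25
Fee: $26,860.00 + $18,020.00 + $43,562.50 + $17,271.25 = $105,713.75
$105,713.75 exceeds the $76,000 cap, so the fee is capped at $76,000.00.
Referral share: 15% of $76,000.00 = $11,400.00; lead counsel retains $76,000.00 − $11,400.00 = $64,600.00.

$64,600.00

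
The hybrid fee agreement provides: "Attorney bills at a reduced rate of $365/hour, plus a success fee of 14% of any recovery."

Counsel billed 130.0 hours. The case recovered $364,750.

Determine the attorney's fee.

Hourly: 130.0 × $365 = $47,450.00
Success fee: 14% of $364,750 = $51,065.00
Total: $47,450.00 + $51,065.00 = $98,515.00

$98,515.00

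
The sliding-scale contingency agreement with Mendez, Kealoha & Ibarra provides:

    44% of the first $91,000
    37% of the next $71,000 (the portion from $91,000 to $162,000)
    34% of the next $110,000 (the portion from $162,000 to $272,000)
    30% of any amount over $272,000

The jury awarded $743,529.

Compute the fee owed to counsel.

First $91,000 at 44% = $40,040.00
Next $71,000 at 37% = $26,270.00
Next $110,000 at 34% = $37,400.00
Remaining $471,529 at 30% = $141,458.70
Fee: $40,040.00 + $26,270.00 + $37,400.00 + $141,458.70 = $245,168.70

$245,168.70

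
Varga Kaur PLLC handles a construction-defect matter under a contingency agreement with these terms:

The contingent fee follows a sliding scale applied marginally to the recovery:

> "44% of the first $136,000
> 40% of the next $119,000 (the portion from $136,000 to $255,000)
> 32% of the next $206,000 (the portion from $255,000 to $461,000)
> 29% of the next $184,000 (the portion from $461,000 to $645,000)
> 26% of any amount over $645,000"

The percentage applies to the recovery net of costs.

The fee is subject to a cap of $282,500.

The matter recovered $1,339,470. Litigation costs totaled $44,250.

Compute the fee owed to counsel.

Fee base (net of costs): $1,339,470 − $44,250 = $1,295,220
First $136,000 at 44% = $59,840.00
Next $119,000 at 40% = $47,600.00
Next $206,000 at 32% = $65,920.00
Next $184,000 at 29% = $53,360.00
Remaining $650,220 at 26% = $169,057.20
Fee: $59,840.00 + $47,600.00 + $65,920.00 + $53,360.00 + $169,057.20 = $395,777.20
$395,777.20 exceeds the $282,500 cap, so the fee is capped at $282,500.00.

$282,500.00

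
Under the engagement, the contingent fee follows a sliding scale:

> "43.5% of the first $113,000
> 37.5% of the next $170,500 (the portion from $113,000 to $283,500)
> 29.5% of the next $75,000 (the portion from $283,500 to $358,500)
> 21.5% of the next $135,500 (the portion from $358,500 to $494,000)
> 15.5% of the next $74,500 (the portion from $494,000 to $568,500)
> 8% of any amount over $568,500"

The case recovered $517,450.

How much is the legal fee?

First $113,000 at 43.5% = $49,155.00
Next $170,500 at 37.5% = $63,937.50
Next $75,000 at 29.5% = $22,125.00
Next $135,500 at 21.5% = $29,132.50
Remaining $23,450 at 15.5% = $3,634.75
Fee: $49,155.00 + $63,937.50 + $22,125.00 + $29,132.50 + $3,634.75 = $167,984.75

$167,984.75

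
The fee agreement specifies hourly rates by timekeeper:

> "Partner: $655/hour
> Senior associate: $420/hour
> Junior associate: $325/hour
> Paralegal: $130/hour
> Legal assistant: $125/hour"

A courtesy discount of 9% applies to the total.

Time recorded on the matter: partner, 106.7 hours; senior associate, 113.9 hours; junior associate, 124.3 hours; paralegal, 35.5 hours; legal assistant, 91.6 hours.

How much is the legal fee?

Partner: 106.7 × $655 = $69,888.50
Senior associate: 113.9 × $420 = $47,838.00
Junior associate: 124.3 × $325 = $40,397.50
Paralegal: 35.5 × $130 = $4,615.00
Legal assistant: 91.6 × $125 = $11,450.00
Subtotal: $174,189.00
Less 9% discount: −$15,677.01
Total: $174,189.00 − $15,677.01 = $158,511.99

$158,511.99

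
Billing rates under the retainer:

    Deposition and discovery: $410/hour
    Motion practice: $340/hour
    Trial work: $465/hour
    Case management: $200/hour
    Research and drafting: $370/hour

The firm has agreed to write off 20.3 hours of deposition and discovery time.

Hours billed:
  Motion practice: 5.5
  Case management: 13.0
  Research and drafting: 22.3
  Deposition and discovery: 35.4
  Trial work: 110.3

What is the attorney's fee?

Deposition and discovery: 35.4 × $410 = $14,514.00
Motion practice: 5.5 × $340 = $1,870.00
Trial work: 110.3 × $465 = $51,289.50
Case management: 13.0 × $200 = $2,600.00
Research and drafting: 22.3 × $370 = $8,251.00
Subtotal: $78,524.50
Write-off: 20.3 × $410 = $8,323.00
Total: $78,524.50 − $8,323.00 = $70,201.50

$70,201.50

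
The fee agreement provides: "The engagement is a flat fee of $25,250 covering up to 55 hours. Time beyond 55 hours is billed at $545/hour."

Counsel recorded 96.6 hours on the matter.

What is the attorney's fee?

$47,922.00

Flat fee: $25,250.00
Excess hours: 96.6 − 55 = 41.6
Overrun: 41.6 × $545 = $22,672.00
Total: $25,250.00 + $22,672.00 = $47,922.00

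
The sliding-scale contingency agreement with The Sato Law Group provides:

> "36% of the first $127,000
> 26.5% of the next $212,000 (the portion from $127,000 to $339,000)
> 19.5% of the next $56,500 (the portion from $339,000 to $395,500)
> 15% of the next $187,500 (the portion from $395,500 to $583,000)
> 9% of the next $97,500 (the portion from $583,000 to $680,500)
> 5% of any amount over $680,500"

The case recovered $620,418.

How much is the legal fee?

First $127,000 at 36% = $45,720.00
Next $212,000 at 26.5% = $56,180.00
Next $56,500 at 19.5% = $11,017.50
Next $187,500 at 15% = $28,125.00
Remaining $37,418 at 9% = $3,367.62
Fee: $45,720.00 + $56,180.00 + $11,017.50 + $28,125.00 + $3,367.62 = $144,410.12

$144,410.12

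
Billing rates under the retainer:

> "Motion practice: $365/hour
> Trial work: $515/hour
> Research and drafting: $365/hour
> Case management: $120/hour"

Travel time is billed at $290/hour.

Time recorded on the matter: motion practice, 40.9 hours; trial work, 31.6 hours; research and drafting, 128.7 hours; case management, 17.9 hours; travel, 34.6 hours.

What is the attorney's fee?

Motion practice: 40.9 × $365 = $14,928.50
Trial work: 31.6 × $515 = $16,274.00
Research and drafting: 128.7 × $365 = $46,975.50
Case management: 17.9 × $120 = $2,148.00
Subtotal: $14,928.50 + $16,274.00 + $46,975.50 + $2,148.00 = $80,326.00
Travel: 34.6 × $290 = $10,034.00
Total: $80,326.00 + $10,034.00 = $90,360.00

$90,360.00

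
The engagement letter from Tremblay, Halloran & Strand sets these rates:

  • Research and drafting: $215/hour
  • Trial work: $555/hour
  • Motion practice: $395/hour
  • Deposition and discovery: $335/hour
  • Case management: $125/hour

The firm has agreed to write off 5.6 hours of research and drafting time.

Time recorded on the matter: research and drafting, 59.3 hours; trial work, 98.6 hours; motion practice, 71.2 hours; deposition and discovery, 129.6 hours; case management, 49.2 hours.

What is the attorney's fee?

$143,958.50

Research and drafting: 59.3 × $215 = $12,749.50
Trial work: 98.6 × $555 = $54,723.00
Motion practice: 71.2 × $395 = $28,124.00
Deposition and discovery: 129.6 × $335 = $43,416.00
Case management: 49.2 × $125 = $6,150.00
Subtotal: $145,162.50
Write-off: 5.6 × $215 = $1,204.00
Total: $145,162.50 − $1,204.00 = $143,958.50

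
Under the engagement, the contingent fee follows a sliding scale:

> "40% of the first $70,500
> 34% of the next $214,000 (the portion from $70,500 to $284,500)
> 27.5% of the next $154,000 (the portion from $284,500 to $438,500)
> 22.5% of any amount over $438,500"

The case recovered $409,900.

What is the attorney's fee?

First $70,500 at 40% = $28,200.00
Next $214,000 at 34% = $72,760.00
Remaining $125,400 at 27.5% = $34,485.00
Fee: $28,200.00 + $72,760.00 + $34,485.00 = $135,445.00

$135,445.00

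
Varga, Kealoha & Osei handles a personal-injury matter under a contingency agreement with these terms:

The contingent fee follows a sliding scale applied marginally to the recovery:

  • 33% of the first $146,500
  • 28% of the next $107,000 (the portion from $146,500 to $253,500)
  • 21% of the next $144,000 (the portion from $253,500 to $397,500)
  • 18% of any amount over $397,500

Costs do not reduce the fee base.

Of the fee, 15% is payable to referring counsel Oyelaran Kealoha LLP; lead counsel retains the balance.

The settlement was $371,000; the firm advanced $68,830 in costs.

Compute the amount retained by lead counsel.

$87,533.00

Fee base is the gross recovery, $371,000; costs are reimbursed separately.
First $146,500 at 33% = $48,345.00
Next $107,000 at 28% = $29,960.00
Remaining $117,500 at 21% = $24,675.00
Fee: $48,345.00 + $29,960.00 + $24,675.00 = $102,980.00
Referral share: 15% of $102,980.00 = $15,447.00; lead counsel retains $102,980.00 − $15,447.00 = $87,533.00.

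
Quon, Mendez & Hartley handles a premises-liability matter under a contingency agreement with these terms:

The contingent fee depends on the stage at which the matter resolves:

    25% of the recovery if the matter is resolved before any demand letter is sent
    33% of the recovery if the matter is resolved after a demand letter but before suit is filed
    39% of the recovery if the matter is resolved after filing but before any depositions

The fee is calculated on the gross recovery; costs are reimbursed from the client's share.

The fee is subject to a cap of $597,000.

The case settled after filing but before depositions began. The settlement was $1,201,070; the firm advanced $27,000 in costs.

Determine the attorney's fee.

Fee base is the gross recovery, $1,201,070; costs are reimbursed separately.
The matter settled after filing but before depositions began, so the 39% rate applies.
$1,201,070 × 39% = $468,417.30
$468,417.30 is under the $597,000 cap.

$468,417.30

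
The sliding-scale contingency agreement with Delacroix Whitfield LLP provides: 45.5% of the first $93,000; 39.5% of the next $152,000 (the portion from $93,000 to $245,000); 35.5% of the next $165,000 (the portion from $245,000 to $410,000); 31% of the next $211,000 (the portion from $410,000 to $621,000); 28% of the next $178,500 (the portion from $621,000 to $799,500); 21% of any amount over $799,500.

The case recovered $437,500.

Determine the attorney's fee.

First $93,000 at 45.5% = $42,315.00
Next $152,000 at 39.5% = $60,040.00
Next $165,000 at 35.5% = $58,575.00
Remaining $27,500 at 31% = $8,525.00
Fee: $42,315.00 + $60,040.00 + $58,575.00 + $8,525.00 = $169,455.00

$169,455.00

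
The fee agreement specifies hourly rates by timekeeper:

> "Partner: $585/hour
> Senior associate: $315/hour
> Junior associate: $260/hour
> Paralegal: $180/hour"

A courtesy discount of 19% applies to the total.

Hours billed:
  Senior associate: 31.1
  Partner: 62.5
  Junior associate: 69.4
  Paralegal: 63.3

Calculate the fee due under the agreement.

$61,395.57

Partner: 62.5 × $585 = $36,562.50
Senior associate: 31.1 × $315 = $9,796.50
Junior associate: 69.4 × $260 = $18,044.00
Paralegal: 63.3 × $180 = $11,394.00
Subtotal: $75,797.00
Less 19% discount: −$14,401.43
Total: $75,797.00 − $14,401.43 = $61,395.57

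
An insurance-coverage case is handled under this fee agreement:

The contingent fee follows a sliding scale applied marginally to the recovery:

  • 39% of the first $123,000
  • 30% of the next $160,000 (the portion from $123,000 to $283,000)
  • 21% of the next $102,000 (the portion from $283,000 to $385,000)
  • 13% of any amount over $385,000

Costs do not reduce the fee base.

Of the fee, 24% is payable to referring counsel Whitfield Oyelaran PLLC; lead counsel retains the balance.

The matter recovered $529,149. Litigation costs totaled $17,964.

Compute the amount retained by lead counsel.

Fee base is the gross recovery, $529,149; costs are reimbursed separately.
First $123,000 at 39% = $47,970.00
Next $160,000 at 30% = $48,000.00
Next $102,000 at 21% = $21,420.00
Remaining $144,149 at 13% = $18,739.37
Fee: $47,970.00 + $48,000.00 + $21,420.00 + $18,739.37 = $136,129.37
Referral share: 24% of $136,129.37 = $32,671.05; lead counsel retains $136,129.37 − $32,671.05 = $103,458.32.

$103,458.32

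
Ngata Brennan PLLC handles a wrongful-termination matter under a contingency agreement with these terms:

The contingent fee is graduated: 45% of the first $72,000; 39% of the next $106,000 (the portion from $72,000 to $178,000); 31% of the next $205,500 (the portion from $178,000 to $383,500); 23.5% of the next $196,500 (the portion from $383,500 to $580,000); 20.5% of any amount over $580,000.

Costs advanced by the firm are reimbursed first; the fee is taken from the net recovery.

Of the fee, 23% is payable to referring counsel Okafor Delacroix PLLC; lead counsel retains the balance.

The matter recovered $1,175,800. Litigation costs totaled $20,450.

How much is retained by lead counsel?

$232,208.32

Fee base (net of costs): $1,175,800 − $20,450 = $1,155,350
First $72,000 at 45% = $32,400.00
Next $106,000 at 39% = $41,340.00
Next $205,500 at 31% = $63,705.00
Next $196,500 at 23.5% = $46,177.50
Remaining $575,350 at 20.5% = $117,946.75
Fee: $32,400.00 + $41,340.00 + $63,705.00 + $46,177.50 + $117,946.75 = $301,569.25
Referral share: 23% of $301,569.25 = $69,360.93; lead counsel retains $301,569.25 − $69,360.93 = $232,208.32.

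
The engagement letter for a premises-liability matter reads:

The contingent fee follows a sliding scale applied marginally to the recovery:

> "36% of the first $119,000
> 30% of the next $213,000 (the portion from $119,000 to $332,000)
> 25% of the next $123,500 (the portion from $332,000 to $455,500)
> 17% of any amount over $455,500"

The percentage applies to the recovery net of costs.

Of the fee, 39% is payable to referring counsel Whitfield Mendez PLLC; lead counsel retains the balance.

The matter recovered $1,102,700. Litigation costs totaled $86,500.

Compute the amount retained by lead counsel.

$142,089.74

Fee base (net of costs): $1,102,700 − $86,500 = $1,016,200
First $119,000 at 36% = $42,840.00
Next $213,000 at 30% = $63,900.00
Next $123,500 at 25% = $30,875.00
Remaining $560,700 at 17% = $95,319.00
Fee: $42,840.00 + $63,900.00 + $30,875.00 + $95,319.00 = $232,934.00
Referral share: 39% of $232,934.00 = $90,844.26; lead counsel retains $232,934.00 − $90,844.26 = $142,089.74.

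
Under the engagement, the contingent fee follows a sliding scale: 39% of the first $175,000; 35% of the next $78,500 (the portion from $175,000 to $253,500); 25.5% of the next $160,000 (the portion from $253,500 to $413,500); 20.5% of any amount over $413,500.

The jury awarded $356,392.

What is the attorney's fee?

First $175,000 at 39% = $68,250.00
Next $78,500 at 35% = $27,475.00
Remaining $102,892 at 25.5% = $26,237.46
Fee: $68,250.00 + $27,475.00 + $26,237.46 = $121,962.46

$121,962.46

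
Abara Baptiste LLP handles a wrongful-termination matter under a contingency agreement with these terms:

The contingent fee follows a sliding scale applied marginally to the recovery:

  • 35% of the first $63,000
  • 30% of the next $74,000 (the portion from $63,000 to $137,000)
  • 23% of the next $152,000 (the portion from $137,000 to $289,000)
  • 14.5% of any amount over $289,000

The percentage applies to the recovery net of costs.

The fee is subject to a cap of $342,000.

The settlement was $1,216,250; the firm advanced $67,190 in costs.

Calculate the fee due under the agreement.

$203,918.70

Fee base (net of costs): $1,216,250 − $67,190 = $1,149,060
First $63,000 at 35% = $22,050.00
Next $74,000 at 30% = $22,200.00
Next $152,000 at 23% = $34,960.00
Remaining $860,060 at 14.5% = $124,708.70
Fee: $22,050.00 + $22,200.00 + $34,960.00 + $124,708.70 = $203,918.70
$203,918.70 is under the $342,000 cap.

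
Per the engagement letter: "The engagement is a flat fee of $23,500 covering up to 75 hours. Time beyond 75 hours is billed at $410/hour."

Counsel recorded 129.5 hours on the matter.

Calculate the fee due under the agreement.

Flat fee: $23,500.00
Excess hours: 129.5 − 75 = 54.5
Overrun: 54.5 × $410 = $22,345.00
Total: $23,500.00 + $22,345.00 = $45,845.00

$45,845.00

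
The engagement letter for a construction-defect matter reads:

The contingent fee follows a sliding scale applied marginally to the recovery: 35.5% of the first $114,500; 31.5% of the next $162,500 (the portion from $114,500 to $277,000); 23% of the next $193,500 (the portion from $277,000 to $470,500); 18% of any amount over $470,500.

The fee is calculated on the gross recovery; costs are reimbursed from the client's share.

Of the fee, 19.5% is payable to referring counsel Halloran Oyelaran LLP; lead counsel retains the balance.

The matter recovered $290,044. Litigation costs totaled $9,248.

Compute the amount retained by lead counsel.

Fee base is the gross recovery, $290,044; costs are reimbursed separately.
First $114,500 at 35.5% = $40,647.50
Next $162,500 at 31.5% = $51,187.50
Remaining $13,044 at 23% = $3,000.12
Fee: $40,647.50 + $51,187.50 + $3,000.12 = $94,835.12
Referral share: 19.5% of $94,835.12 = $18,492.85; lead counsel retains $94,835.12 − $18,492.85 = $76,342.27.

$76,342.27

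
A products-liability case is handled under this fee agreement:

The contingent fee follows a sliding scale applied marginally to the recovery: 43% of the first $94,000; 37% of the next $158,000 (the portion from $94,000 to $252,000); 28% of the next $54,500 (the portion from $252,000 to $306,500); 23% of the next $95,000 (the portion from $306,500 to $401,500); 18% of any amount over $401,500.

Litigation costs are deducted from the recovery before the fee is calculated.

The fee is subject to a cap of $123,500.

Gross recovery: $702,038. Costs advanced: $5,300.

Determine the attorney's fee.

Fee base (net of costs): $702,038 − $5,300 = $696,738
First $94,000 at 43% = $40,420.00
Next $158,000 at 37% = $58,460.00
Next $54,500 at 28% = $15,260.00
Next $95,000 at 23% = $21,850.00
Remaining $295,238 at 18% = $53,142.84
Fee: $40,420.00 + $58,460.00 + $15,260.00 + $21,850.00 + $53,142.84 = $189,132.84
$189,132.84 exceeds the $123,500 cap, so the fee is capped at $123,500.00.

$123,500.00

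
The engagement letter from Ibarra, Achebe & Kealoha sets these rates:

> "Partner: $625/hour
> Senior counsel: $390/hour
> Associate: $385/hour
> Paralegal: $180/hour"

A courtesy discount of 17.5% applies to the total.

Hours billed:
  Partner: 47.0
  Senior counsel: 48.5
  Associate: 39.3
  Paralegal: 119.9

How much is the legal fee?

$70,127.06

Partner: 47.0 × $625 = $29,375.00
Senior counsel: 48.5 × $390 = $18,915.00
Associate: 39.3 × $385 = $15,130.50
Paralegal: 119.9 × $180 = $21,582.00
Subtotal: $85,002.50
Less 17.5% discount: −$14,875.44
Total: $85,002.50 − $14,875.44 = $70,127.06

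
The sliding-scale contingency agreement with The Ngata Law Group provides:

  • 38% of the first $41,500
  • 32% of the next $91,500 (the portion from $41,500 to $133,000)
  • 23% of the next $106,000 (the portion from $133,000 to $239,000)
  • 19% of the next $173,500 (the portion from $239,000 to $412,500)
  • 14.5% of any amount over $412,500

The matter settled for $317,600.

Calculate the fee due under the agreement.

$84,364.00

First $41,500 at 38% = $15,770.00
Next $91,500 at 32% = $29,280.00
Next $106,000 at 23% = $24,380.00
Remaining $78,600 at 19% = $14,934.00
Fee: $15,770.00 + $29,280.00 + $24,380.00 + $14,934.00 = $84,364.00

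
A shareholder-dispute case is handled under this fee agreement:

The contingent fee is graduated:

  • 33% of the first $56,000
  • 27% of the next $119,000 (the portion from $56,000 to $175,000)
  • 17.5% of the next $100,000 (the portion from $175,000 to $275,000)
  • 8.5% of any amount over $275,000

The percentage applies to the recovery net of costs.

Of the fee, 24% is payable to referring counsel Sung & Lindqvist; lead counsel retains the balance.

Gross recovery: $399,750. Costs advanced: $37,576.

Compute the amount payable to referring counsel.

Fee base (net of costs): $399,750 − $37,576 = $362,174
First $56,000 at 33% = $18,480.00
Next $119,000 at 27% = $32,130.00
Next $100,000 at 17.5% = $17,500.00
Remaining $87,174 at 8.5% = $7,409.79
Fee: $18,480.00 + $32,130.00 + $17,500.00 + $7,409.79 = $75,519.79
Referral share: 24% of $75,519.79 = $18,124.75; lead counsel retains $75,519.79 − $18,124.75 = $57,395.04.

$18,124.75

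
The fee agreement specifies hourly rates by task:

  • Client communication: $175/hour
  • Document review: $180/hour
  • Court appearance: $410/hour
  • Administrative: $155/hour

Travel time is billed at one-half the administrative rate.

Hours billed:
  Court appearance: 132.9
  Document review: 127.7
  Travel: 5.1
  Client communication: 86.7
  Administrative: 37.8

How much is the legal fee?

Client communication: 86.7 × $175 = $15,172.50
Document review: 127.7 × $180 = $22,986.00
Court appearance: 132.9 × $410 = $54,489.00
Administrative: 37.8 × $155 = $5,859.00
Subtotal: $15,172.50 + $22,986.00 + $54,489.00 + $5,859.00 = $98,506.50
Travel: 5.1 × ($155 ÷ 2) = 5.1 × $77.50 = $395.25
Total: $98,506.50 + $395.25 = $98,901.75

$98,901.75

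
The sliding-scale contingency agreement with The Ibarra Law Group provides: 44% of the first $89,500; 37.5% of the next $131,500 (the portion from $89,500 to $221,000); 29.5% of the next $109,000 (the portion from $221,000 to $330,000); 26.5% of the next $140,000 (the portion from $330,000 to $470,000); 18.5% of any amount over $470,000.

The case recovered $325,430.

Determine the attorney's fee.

First $89,500 at 44% = $39,380.00
Next $131,500 at 37.5% = $49,312.50
Remaining $104,430 at 29.5% = $30,806.85
Fee: $39,380.00 + $49,312.50 + $30,806.85 = $119,499.35

$119,499.35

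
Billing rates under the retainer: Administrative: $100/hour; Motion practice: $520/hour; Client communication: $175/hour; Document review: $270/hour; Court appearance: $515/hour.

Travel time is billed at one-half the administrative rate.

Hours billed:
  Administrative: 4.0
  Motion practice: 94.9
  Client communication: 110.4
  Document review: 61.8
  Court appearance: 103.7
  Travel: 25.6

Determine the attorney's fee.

$140,439.50

Administrative: 4.0 × $100 = $400.00
Motion practice: 94.9 × $520 = $49,348.00
Client communication: 110.4 × $175 = $19,320.00
Document review: 61.8 × $270 = $16,686.00
Court appearance: 103.7 × $515 = $53,405.50
Subtotal: $400.00 + $49,348.00 + $19,320.00 + $16,686.00 + $53,405.50 = $139,159.50
Travel: 25.6 × ($100 ÷ 2) = 25.6 × $50.00 = $1,280.00
Total: $139,159.50 + $1,280.00 = $140,439.50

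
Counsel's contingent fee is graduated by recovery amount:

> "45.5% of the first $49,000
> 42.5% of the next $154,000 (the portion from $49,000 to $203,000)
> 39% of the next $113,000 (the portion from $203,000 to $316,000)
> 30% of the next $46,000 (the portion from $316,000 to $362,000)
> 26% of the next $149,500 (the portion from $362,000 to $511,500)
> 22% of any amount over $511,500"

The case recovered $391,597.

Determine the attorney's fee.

$153,310.22

First $49,000 at 45.5% = $22,295.00
Next $154,000 at 42.5% = $65,450.00
Next $113,000 at 39% = $44,070.00
Next $46,000 at 30% = $13,800.00
Remaining $29,597 at 26% = $7,695.22
Fee: $22,295.00 + $65,450.00 + $44,070.00 + $13,800.00 + $7,695.22 = $153,310.22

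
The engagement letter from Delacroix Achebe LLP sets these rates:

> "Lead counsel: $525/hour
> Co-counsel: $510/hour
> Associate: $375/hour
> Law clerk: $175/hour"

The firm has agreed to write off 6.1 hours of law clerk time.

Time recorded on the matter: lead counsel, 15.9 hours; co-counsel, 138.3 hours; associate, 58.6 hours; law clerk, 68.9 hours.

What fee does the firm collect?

$111,845.50

Lead counsel: 15.9 × $525 = $8,347.50
Co-counsel: 138.3 × $510 = $70,533.00
Associate: 58.6 × $375 = $21,975.00
Law clerk: 68.9 × $175 = $12,057.50
Subtotal: $112,913.00
Write-off: 6.1 × $175 = $1,067.50
Total: $112,913.00 − $1,067.50 = $111,845.50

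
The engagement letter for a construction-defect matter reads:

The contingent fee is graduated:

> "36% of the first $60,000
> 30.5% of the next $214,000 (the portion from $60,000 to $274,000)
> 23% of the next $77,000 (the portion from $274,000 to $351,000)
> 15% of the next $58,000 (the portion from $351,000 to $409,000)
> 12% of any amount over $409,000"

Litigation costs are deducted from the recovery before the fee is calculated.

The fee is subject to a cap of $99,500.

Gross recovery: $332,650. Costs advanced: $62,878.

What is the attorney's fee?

Fee base (net of costs): $332,650 − $62,878 = $269,772
First $60,000 at 36% = $21,600.00
Remaining $209,772 at 30.5% = $63,980.46
Fee: $21,600.00 + $63,980.46 = $85,580.46
$85,580.46 is under the $99,500 cap.

$85,580.46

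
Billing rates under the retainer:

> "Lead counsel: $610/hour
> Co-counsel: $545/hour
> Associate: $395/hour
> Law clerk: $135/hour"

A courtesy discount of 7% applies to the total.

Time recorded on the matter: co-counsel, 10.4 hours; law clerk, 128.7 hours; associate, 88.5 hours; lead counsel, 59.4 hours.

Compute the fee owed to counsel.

Lead counsel: 59.4 × $610 = $36,234.00
Co-counsel: 10.4 × $545 = $5,668.00
Associate: 88.5 × $395 = $34,957.50
Law clerk: 128.7 × $135 = $17,374.50
Subtotal: $94,234.00
Less 7% discount: −$6,596.38
Total: $94,234.00 − $6,596.38 = $87,637.62

$87,637.62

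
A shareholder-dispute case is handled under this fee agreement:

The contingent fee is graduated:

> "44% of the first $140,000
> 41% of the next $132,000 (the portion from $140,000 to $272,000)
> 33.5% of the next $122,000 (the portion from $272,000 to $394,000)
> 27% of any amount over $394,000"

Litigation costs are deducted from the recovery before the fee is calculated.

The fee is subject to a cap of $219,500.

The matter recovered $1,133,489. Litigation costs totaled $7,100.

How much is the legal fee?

Fee base (net of costs): $1,133,489 − $7,100 = $1,126,389
First $140,000 at 44% = $61,600.00
Next $132,000 at 41% = $54,120.00
Next $122,000 at 33.5% = $40,870.00
Remaining $732,389 at 27% = $197,745.03
Fee: $61,600.00 + $54,120.00 + $40,870.00 + $197,745.03 = $354,335.03
$354,335.03 exceeds the $219,500 cap, so the fee is capped at $219,500.00.

$219,500.00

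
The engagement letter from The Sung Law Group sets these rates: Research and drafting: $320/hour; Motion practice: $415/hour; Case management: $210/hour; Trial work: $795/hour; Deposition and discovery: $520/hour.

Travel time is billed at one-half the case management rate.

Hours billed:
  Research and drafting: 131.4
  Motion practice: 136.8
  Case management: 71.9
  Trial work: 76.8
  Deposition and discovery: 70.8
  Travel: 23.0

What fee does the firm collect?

Research and drafting: 131.4 × $320 = $42,048.00
Motion practice: 136.8 × $415 = $56,772.00
Case management: 71.9 × $210 = $15,099.00
Trial work: 76.8 × $795 = $61,056.00
Deposition and discovery: 70.8 × $520 = $36,816.00
Subtotal: $42,048.00 + $56,772.00 + $15,099.00 + $61,056.00 + $36,816.00 = $211,791.00
Travel: 23.0 × ($210 ÷ 2) = 23.0 × $105.00 = $2,415.00
Total: $211,791.00 + $2,415.00 = $214,206.00

$214,206.00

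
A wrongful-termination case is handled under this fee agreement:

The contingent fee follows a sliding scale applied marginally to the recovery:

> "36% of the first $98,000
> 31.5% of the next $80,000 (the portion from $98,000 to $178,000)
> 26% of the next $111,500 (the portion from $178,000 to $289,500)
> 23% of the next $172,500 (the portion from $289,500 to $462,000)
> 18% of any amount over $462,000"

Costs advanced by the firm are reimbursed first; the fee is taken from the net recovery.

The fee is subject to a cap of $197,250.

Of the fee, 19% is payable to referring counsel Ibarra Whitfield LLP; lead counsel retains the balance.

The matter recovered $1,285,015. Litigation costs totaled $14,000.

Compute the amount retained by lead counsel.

$159,772.50

Fee base (net of costs): $1,285,015 − $14,000 = $1,271,015
First $98,000 at 36% = $35,280.00
Next $80,000 at 31.5% = $25,200.00
Next $111,500 at 26% = $28,990.00
Next $172,500 at 23% = $39,675.00
Remaining $809,015 at 18% = $145,622.70
Fee: $35,280.00 + $25,200.00 + $28,990.00 + $39,675.00 + $145,622.70 = $274,767.70
$274,767.70 exceeds the $197,250 cap, so the fee is capped at $197,250.00.
Referral share: 19% of $197,250.00 = $37,477.50; lead counsel retains $197,250.00 − $37,477.50 = $159,772.50.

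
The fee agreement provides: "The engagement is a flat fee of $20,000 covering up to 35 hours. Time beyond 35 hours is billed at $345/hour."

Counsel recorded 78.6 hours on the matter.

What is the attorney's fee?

$35,042.00

Flat fee: $20,000.00
Excess hours: 78.6 − 35 = 43.6
Overrun: 43.6 × $345 = $15,042.00
Total: $20,000.00 + $15,042.00 = $35,042.00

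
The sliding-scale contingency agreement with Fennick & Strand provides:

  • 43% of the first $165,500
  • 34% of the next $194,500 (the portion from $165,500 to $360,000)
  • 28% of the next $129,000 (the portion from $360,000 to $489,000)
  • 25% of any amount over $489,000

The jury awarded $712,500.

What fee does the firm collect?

First $165,500 at 43% = $71,165.00
Next $194,500 at 34% = $66,130.00
Next $129,000 at 28% = $36,120.00
Remaining $223,500 at 25% = $55,875.00
Fee: $71,165.00 + $66,130.00 + $36,120.00 + $55,875.00 = $229,290.00

$229,290.00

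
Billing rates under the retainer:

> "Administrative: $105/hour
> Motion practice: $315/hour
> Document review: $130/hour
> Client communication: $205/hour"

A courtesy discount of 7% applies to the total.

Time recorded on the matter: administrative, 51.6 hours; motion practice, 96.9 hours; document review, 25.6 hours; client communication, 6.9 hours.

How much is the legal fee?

$37,836.12

Administrative: 51.6 × $105 = $5,418.00
Motion practice: 96.9 × $315 = $30,523.50
Document review: 25.6 × $130 = $3,328.00
Client communication: 6.9 × $205 = $1,414.50
Subtotal: $40,684.00
Less 7% discount: −$2,847.88
Total: $40,684.00 − $2,847.88 = $37,836.12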